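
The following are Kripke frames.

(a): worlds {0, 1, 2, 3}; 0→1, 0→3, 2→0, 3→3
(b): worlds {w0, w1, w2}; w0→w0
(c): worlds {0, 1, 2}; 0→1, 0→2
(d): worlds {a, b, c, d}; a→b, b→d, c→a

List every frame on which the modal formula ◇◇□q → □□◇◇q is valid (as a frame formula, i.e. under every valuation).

Frame correspondent (Sahlqvist): ∀x ∀y ∀z ((xR²y ∧ xR²z) → ∃w (yRw ∧ zR²w)) — i.e. a generalized confluence (Geach) condition.
(a): fails — 2R²1, 2R²1 but no w with 1Rw and 1R²w.
(b): condition met.
(c): condition met.
(d): fails — aR²d, aR²d but no w with dRw and dR²w.

(b), (c)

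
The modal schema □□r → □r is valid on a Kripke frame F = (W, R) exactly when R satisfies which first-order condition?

Suppose □□r→□r is valid. Take Rxy and set V(r)={w : xR²w}. Then □□r at x, so □r at x, so r at y, i.e. ∃z(Rxz∧Rzy).
Conversely, any frame satisfying ∀x ∀y (Rxy → ∃z (Rxz ∧ Rzy)) validates the schema.
So the correspondent is density.

density: ∀x ∀y (Rxy → ∃z (Rxz ∧ Rzy))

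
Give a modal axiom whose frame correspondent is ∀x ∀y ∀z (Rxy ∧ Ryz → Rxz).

□ψ → □□ψ

A defining formula is □ψ → □□ψ (the 4 axiom).
Suppose □ψ→□□ψ is valid. Take Rxy, Ryz and set V(ψ)={w : Rxw}. Then □ψ at x, so □□ψ at x, so □ψ at y, so ψ at z, i.e. Rxz.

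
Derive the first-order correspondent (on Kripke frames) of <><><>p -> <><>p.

This is a Sahlqvist (Geach-type) schema ◇^3□^0p → □^0◇^2p.
Minimal-valuation argument: fix x; take any y with xR^3y and any z with xR^0z. Set V(p) to the set of worlds R-reachable from y in exactly 0 steps. Then □^0p holds at y, so the antecedent holds at x; validity forces ◇^2p at z, giving a w with zR^2w and yR^0w.
First-order correspondent: forall x forall y (x R^3 y -> exists w (y = w & x R^2 w)).

forall x forall y (x R^3 y -> exists w (y = w & x R^2 w))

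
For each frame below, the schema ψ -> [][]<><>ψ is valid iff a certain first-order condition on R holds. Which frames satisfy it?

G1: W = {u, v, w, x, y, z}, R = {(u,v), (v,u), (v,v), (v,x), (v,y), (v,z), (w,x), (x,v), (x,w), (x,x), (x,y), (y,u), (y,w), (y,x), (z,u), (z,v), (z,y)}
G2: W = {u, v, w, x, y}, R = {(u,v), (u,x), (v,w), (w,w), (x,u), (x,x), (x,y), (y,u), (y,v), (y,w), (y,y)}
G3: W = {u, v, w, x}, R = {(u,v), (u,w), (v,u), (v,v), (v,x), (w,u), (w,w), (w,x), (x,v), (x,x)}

none

The schema corresponds to a generalized confluence (Geach) condition: forall x forall z (x R^2 z -> exists w (x = w & z R^2 w)).
G1: fails — uR²y but no t with u=t and yR²t.
G2: fails — uR²w but no t with u=t and wR²t.
G3: fails — wR²x but no t with w=t and xR²t.
Valid on no frame.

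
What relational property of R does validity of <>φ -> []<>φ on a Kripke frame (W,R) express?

Suppose ◇φ→□◇φ is valid. Take Rxy, Rxz and set V(φ)={y}. Then ◇φ at x, so □◇φ at x, so ◇φ at z, so some w with Rzw has φ; w=y, i.e. Rzy. By symmetry of the argument, Ryz.

the Euclidean property: forall x forall y forall z (Rxy & Rxz -> Ryz)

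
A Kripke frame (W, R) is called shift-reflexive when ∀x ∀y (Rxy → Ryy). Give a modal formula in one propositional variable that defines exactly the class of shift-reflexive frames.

□(□p → p)

A defining formula is □(□p → p) (the T□ axiom).
Suppose □(□p→p) is valid. Take Rxy and set V(p)={w : Ryw}. Then at y, □p holds; since □(□p→p) at x, □p→p at y, so p at y, i.e. Ryy.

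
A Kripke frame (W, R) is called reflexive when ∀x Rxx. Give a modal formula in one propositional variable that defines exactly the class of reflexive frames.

□ψ → ψ

A defining formula is □ψ → ψ (the T axiom).
Suppose □ψ→ψ is valid. At any x set V(ψ)={w : Rxw}. Then □ψ holds at x, so ψ holds at x, i.e. Rxx.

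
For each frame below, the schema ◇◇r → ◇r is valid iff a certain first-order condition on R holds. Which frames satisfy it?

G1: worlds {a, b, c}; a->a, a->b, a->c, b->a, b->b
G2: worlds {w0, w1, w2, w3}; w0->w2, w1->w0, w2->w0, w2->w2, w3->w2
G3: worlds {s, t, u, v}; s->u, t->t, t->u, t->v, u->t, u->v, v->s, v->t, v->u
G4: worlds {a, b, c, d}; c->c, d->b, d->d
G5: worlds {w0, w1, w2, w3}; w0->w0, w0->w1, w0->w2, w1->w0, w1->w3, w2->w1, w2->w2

This is the axiom for transitivity; its first-order frame correspondent is ∀x ∀y ∀z (Rxy ∧ Ryz → Rxz).
G1: fails — Rba and Rac but not Rbc.
G2: fails — Rw1w0 and Rw0w2 but not Rw1w2.
G3: fails — Ruv and Rvu but not Ruu.
G4: satisfies the condition.
G5: fails — Rw1w0 and Rw0w1 but not Rw1w1.
Valid on: G4.

G4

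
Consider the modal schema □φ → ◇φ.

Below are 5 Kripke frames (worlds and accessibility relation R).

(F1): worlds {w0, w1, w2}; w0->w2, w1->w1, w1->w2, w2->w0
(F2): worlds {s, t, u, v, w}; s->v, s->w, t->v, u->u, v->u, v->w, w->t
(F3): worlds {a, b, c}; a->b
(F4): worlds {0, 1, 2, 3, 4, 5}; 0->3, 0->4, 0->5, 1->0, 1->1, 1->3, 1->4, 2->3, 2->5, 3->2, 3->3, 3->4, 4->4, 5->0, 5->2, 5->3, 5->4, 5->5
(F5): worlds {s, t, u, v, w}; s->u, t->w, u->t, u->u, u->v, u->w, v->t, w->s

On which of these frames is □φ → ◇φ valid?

(F1), (F2), (F4), (F5)

Frame correspondent (Sahlqvist): ∀x ∃y Rxy — i.e. seriality.
(F1): ✓.
(F2): ✓.
(F3): fails — world b has no successor.
(F4): ✓.
(F5): ✓.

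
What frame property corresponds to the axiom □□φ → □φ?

Suppose □□φ→□φ is valid. Take Rxy and set V(φ)={w : xR²w}. Then □□φ at x, so □φ at x, so φ at y, i.e. ∃z(Rxz∧Rzy).
The converse is a direct semantic check.
So the correspondent is density.

density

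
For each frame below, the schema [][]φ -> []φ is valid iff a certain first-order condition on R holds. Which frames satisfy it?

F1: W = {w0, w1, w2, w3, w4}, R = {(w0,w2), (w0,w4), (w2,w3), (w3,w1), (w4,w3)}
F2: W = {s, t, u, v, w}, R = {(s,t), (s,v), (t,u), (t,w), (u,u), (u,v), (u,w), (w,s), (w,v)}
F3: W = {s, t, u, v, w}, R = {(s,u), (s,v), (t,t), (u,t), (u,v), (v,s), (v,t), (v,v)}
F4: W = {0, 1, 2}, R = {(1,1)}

Frame correspondent (Sahlqvist): forall x forall y (Rxy -> exists z (Rxz & Rzy)) — i.e. density.
F1: fails — Rw0w4 but no z with Rw0z and Rzw4.
F2: fails — Rsv but no z with Rsz and Rzv.
F3: fails — Rsu but no z with Rsz and Rzu.
F4: satisfies the condition.

F4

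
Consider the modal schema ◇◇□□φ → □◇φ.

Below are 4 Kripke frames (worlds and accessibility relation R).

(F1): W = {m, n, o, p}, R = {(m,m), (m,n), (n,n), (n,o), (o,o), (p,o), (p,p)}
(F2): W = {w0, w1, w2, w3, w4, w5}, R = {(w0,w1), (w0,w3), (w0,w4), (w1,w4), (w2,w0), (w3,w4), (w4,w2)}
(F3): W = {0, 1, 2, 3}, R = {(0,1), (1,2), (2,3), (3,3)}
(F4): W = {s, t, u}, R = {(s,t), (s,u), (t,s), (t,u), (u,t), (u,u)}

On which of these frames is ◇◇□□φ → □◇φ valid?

Frame correspondent (Sahlqvist): ∀x ∀y ∀z ((xR²y ∧ xRz) → ∃w (yR²w ∧ zRw)) — i.e. a generalized confluence (Geach) condition.
(F1): fails — mR²o, mRm but no w with oR²w and mRw.
(F2): fails — w0R²w2, w0Rw4 but no w with w2R²w and w4Rw.
(F3): fails — 0R²2, 0R1 but no w with 2R²w and 1Rw.
(F4): holds.
Valid on: (F4).

(F4)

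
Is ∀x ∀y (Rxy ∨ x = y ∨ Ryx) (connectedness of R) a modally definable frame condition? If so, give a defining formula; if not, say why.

Not definable by any modal formula

If a class were modally definable it would be closed under disjoint unions (Goldblatt–Thomason).
Take 4 disjoint single-world reflexive frames: each is trivially connected, but their disjoint union has 4 worlds with no edge between distinct components, so it is not connected.
So no modal formula (or set of formulas) defines exactly the connected frames.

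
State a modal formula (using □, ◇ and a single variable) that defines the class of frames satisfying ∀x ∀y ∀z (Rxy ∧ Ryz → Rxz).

A defining formula is □p → □□p (the 4 axiom).
Suppose □p→□□p is valid. Take Rxy, Ryz and set V(p)={w : Rxw}. Then □p at x, so □□p at x, so □p at y, so p at z, i.e. Rxz.

□p → □□p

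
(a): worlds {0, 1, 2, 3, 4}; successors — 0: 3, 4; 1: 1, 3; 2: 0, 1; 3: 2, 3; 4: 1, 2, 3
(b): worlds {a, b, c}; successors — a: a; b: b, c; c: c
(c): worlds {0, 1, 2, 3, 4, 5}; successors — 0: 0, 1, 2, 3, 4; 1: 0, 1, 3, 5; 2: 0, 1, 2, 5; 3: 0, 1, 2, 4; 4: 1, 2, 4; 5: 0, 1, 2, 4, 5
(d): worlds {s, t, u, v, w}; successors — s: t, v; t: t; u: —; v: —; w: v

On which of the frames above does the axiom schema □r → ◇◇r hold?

(a), (b), (c)

This is the axiom for a generalized confluence (Geach) condition; its first-order frame correspondent is ∀x ∃w (xRw ∧ xR²w).
(a): holds.
(b): holds.
(c): holds.
(d): fails — at u but no w* with uRw* and uR²w*.
Valid on: (a), (b), (c).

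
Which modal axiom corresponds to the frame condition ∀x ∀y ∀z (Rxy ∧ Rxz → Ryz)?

The condition is the Euclidean property. The 5 schema ◇s → □◇s defines it.
Suppose ◇s→□◇s is valid. Take Rxy, Rxz and set V(s)={y}. Then ◇s at x, so □◇s at x, so ◇s at z, so some w with Rzw has s; w=y, i.e. Rzy. By symmetry of the argument, Ryz.

◇s → □◇s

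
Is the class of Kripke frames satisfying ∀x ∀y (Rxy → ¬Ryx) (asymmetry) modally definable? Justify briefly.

No

Modal frame validity is preserved under surjective bounded morphisms.
The 5-cycle (worlds 0,1,2,3,4 with 0→1→2→3→4→0) is asymmetric. Mapping every world to a single reflexive point • is a surjective bounded morphism, and the reflexive point is not asymmetric (R•• but asymmetry requires ¬R••).
So the class is not modally definable.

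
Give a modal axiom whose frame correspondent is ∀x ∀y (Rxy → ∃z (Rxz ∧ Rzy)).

□□p → □p

A defining formula is □□p → □p (the C4 axiom).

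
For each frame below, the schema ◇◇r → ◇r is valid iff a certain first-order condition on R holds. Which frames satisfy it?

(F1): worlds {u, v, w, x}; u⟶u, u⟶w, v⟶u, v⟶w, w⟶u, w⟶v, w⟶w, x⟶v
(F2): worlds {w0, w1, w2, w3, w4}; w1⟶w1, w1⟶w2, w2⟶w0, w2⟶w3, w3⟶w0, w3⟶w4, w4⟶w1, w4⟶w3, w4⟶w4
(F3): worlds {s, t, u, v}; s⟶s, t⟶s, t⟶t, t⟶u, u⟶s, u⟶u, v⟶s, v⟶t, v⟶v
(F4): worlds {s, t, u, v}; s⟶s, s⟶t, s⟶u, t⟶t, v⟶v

This is the axiom for transitivity; its first-order frame correspondent is ∀x ∀y ∀z (Rxy ∧ Ryz → Rxz).
(F1): fails — Ruw and Rwv but not Ruv.
(F2): fails — Rw1w2 and Rw2w0 but not Rw1w0.
(F3): fails — Rvt and Rtu but not Rvu.
(F4): ✓.
Valid on: (F4).

(F4)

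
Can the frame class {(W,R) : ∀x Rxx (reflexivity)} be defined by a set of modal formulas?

The condition is reflexivity. A defining modal formula is □q → q.
Suppose □q→q is valid. At any x set V(q)={w : Rxw}. Then □q holds at x, so q holds at x, i.e. Rxx.

Yes, by □q → q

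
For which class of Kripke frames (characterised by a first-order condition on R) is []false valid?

□⊥ is valid iff no world has any successor (otherwise □⊥ fails at any world with one).
Conversely, on a frame with emptiness of R the schema holds at every world under every valuation.
Frame condition: forall x forall y ~Rxy.

emptiness of R: forall x forall y ~Rxy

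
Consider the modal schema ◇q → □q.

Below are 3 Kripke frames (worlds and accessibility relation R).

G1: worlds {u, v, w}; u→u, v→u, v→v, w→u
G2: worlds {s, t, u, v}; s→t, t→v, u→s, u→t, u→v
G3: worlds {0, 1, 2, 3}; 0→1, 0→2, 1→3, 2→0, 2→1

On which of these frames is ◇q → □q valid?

none

This is the axiom for partial functionality; its first-order frame correspondent is ∀x ∀y ∀z (Rxy ∧ Rxz → y = z).
G1: fails — v sees both u and v.
G2: fails — u sees both s and t.
G3: fails — 0 sees both 1 and 2.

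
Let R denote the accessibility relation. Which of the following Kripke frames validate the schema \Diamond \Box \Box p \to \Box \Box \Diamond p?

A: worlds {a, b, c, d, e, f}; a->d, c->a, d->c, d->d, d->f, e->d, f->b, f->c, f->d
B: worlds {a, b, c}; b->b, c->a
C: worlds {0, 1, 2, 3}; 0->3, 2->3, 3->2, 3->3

B, C

Frame correspondent (Sahlqvist): \forall x \forall y \forall z ((xRy \wedge x R^2 z) \to \exists w (y R^2 w \wedge zRw)) — i.e. a generalized confluence (Geach) condition.
A: fails — dRc, dR²b but no w with cR²w and bRw.
B: satisfies the condition.
C: satisfies the condition.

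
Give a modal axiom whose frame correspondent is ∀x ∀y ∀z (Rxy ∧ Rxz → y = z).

The condition is partial functionality. The CD schema ◇q → □q defines it.
Suppose ◇q→□q is valid. Take Rxy, Rxz and set V(q)={y}. Then ◇q at x, so □q at x, so q at z, i.e. z=y.

◇q → □q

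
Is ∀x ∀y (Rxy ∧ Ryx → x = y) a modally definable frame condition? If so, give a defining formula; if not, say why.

Not modally definable

If a class were modally definable it would be closed under surjective bounded morphisms (Goldblatt–Thomason).
The 6-cycle (worlds s,t,u,v,w,x with s→t→u→v→w→x→s) is antisymmetric. Sending even-indexed worlds to • and odd-indexed worlds to ∘ is a surjective bounded morphism onto the two-world frame with •↔∘, which is not antisymmetric.
So the class is not modally definable.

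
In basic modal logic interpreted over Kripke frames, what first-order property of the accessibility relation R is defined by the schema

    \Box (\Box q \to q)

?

Shift-reflexivity

Suppose □(□q→q) is valid. Take Rxy and set V(q)={w : Ryw}. Then at y, □q holds; since □(□q→q) at x, □q→q at y, so q at y, i.e. Ryy.
The converse is a direct semantic check.
Frame condition: \forall x \forall y (Rxy \to Ryy).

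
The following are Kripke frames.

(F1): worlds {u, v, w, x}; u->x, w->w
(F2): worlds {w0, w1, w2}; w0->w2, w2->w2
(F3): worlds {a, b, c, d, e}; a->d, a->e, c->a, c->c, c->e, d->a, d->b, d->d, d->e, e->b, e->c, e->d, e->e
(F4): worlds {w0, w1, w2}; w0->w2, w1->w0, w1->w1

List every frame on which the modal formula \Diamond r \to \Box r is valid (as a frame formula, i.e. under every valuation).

The schema corresponds to partial functionality: \forall x \forall y \forall z (Rxy \wedge Rxz \to y = z).
(F1): condition met.
(F2): condition met.
(F3): fails — a sees both d and e.
(F4): fails — w1 sees both w0 and w1.

(F1), (F2)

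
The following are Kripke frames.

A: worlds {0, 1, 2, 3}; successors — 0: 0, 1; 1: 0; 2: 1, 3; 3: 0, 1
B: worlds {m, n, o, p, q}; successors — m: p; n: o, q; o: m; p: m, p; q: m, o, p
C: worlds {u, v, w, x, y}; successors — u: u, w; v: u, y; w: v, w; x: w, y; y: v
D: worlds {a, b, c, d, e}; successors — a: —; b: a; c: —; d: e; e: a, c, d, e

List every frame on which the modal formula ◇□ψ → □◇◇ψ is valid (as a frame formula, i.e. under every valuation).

A

Frame correspondent (Sahlqvist): ∀x ∀y ∀z ((xRy ∧ xRz) → ∃w (yRw ∧ zR²w)) — i.e. a generalized confluence (Geach) condition.
A: condition met.
B: fails — nRo, nRo but no w with oRw and oR²w.
C: fails — vRy, vRy but no t with yRt and yR²t.
D: fails — bRa, bRa but no w with aRw and aR²w.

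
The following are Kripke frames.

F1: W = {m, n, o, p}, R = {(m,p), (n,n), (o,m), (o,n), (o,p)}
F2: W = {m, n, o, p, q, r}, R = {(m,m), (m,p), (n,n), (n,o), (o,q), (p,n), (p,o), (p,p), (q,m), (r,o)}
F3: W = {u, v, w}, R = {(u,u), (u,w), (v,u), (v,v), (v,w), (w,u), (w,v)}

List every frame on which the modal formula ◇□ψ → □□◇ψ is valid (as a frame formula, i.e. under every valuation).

F3

This is the axiom for a generalized confluence (Geach) condition; its first-order frame correspondent is ∀x ∀y ∀z ((xRy ∧ xR²z) → ∃w (yRw ∧ zRw)).
F1: fails — oRm, oR²n but no w with mRw and nRw.
F2: fails — mRm, mR²n but no w with mRw and nRw.
F3: condition met.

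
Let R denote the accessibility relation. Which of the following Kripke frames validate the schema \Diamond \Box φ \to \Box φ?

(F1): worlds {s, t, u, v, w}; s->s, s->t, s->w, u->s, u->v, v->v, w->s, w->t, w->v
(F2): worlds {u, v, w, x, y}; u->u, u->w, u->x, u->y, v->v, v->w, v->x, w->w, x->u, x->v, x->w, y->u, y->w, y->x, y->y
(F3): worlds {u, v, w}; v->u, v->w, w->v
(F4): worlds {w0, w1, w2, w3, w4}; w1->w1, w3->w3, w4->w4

Frame correspondent (Sahlqvist): \forall x \forall y \forall z (Rxy \wedge Rxz \to Ryz) — i.e. the Euclidean property.
(F1): fails — Rsw and Rsw but not Rww.
(F2): fails — Ruw and Ruu but not Rwu.
(F3): fails — Rvu and Rvu but not Ruu.
(F4): ✓.

(F4)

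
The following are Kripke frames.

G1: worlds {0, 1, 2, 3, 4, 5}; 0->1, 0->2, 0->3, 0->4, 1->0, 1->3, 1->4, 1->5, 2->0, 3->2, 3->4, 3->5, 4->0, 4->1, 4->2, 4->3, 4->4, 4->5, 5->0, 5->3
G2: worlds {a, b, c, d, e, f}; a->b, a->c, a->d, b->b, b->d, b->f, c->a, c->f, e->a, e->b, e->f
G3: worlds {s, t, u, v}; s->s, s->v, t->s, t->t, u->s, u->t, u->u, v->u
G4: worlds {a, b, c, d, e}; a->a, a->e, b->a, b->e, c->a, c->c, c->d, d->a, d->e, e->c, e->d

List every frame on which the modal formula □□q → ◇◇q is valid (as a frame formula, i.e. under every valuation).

G1, G3, G4

This is the axiom for a generalized confluence (Geach) condition; its first-order frame correspondent is ∀x ∃w (xR²w ∧ xR²w).
G1: holds.
G2: fails — at d but no w with dR²w and dR²w.
G3: holds.
G4: holds.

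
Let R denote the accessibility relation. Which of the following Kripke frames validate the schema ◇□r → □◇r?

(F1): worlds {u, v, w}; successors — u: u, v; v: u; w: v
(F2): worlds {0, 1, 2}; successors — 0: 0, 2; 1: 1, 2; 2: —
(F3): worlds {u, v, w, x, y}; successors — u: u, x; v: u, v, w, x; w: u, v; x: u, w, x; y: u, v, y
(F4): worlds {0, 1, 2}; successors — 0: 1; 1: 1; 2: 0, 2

(F1), (F3)

This is the axiom for convergence; its first-order frame correspondent is ∀x ∀y ∀z (Rxy ∧ Rxz → ∃w (Ryw ∧ Rzw)).
(F1): holds.
(F2): fails — R00 and R02 but 0 and 2 have no common successor.
(F3): holds.
(F4): fails — R22 and R20 but 2 and 0 have no common successor.
Valid on: (F1), (F3).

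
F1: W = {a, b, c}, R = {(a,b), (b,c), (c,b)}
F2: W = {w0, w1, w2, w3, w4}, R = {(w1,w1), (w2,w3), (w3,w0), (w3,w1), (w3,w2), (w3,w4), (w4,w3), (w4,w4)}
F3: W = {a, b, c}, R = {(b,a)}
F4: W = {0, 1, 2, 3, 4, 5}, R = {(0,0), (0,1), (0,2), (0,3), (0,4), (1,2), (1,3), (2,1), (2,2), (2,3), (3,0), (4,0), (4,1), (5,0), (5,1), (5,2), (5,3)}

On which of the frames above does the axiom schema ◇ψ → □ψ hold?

The schema corresponds to partial functionality: ∀x ∀y ∀z (Rxy ∧ Rxz → y = z).
F1: ✓.
F2: fails — w3 sees both w0 and w1.
F3: ✓.
F4: fails — 0 sees both 0 and 1.
Valid on: F1, F3.

F1, F3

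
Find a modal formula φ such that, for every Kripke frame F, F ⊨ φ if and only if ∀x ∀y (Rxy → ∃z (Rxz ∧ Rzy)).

□□q → □q

The condition is density. The C4 schema □□q → □q defines it.
Suppose □□q→□q is valid. Take Rxy and set V(q)={w : xR²w}. Then □□q at x, so □q at x, so q at y, i.e. ∃z(Rxz∧Rzy).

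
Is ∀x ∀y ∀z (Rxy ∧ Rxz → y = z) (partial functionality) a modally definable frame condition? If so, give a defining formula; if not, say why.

Definable; ◇q → □q defines it

The condition is partial functionality. A defining modal formula is ◇q → □q.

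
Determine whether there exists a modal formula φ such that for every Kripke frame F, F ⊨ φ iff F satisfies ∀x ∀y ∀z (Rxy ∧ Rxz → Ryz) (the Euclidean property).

Yes, by ◇p → □◇p

This is a Sahlqvist condition; the 5 axiom ◇p → □◇p defines it.
Suppose ◇p→□◇p is valid. Take Rxy, Rxz and set V(p)={y}. Then ◇p at x, so □◇p at x, so ◇p at z, so some w with Rzw has p; w=y, i.e. Rzy. By symmetry of the argument, Ryz.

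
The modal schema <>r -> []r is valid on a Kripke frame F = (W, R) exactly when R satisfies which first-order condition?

Suppose ◇r→□r is valid. Take Rxy, Rxz and set V(r)={y}. Then ◇r at x, so □r at x, so r at z, i.e. z=y.
The converse is a direct semantic check.
Frame condition: forall x forall y forall z (Rxy & Rxz -> y = z).

Partial functionality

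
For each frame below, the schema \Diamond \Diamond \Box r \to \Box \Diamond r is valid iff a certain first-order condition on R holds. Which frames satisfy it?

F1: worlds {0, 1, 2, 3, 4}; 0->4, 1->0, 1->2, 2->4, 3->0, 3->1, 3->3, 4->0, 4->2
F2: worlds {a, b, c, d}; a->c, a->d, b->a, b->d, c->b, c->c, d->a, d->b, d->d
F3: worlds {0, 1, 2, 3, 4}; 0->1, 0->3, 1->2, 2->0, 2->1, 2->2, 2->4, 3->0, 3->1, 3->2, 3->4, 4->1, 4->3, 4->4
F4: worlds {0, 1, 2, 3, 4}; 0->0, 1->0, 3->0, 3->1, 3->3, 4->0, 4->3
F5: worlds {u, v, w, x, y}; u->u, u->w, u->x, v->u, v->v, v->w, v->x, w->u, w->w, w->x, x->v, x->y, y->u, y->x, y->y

F4

This is the axiom for a generalized confluence (Geach) condition; its first-order frame correspondent is \forall x \forall y \forall z ((x R^2 y \wedge xRz) \to \exists w (yRw \wedge zRw)).
F1: fails — 0R²0, 0R4 but no w with 0Rw and 4Rw.
F2: fails — aR²b, aRc but no w with bRw and cRw.
F3: fails — 0R²0, 0R1 but no w with 0Rw and 1Rw.
F4: condition met.
F5: fails — uR²u, uRx but no t with uRt and xRt.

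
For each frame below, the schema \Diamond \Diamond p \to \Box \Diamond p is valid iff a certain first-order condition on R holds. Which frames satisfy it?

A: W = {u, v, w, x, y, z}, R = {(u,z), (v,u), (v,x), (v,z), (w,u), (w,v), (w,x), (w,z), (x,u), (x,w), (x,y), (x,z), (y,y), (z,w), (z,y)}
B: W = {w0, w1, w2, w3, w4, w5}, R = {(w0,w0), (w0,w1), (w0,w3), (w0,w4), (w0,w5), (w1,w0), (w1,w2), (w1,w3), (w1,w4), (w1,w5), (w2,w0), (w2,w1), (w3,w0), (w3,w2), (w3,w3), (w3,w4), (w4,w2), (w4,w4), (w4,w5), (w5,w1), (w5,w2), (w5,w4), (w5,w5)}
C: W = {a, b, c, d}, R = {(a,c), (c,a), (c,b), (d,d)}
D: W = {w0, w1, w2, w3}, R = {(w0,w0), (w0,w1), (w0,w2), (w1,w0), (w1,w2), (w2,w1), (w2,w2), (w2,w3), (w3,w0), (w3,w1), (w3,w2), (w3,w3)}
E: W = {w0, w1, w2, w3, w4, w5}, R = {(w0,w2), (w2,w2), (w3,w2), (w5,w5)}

E

Frame correspondent (Sahlqvist): \forall x \forall y \forall z ((x R^2 y \wedge xRz) \to \exists w (y = w \wedge zRw)) — i.e. a generalized confluence (Geach) condition.
A: fails — vR²u, vRu but no t with u=t and uRt.
B: fails — w0R²w0, w0Rw4 but no w with w0=w and w4Rw.
C: fails — cR²c, cRb but no w with c=w and bRw.
D: fails — w0R²w0, w0Rw2 but no w with w0=w and w2Rw.
E: condition met.
Valid on: E.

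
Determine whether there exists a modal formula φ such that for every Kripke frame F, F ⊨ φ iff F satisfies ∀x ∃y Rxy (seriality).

Yes: it is seriality, defined by the D schema □p → ◇p.
Suppose □p→◇p is valid. At any x set V(p)=W. Then □p at x, so ◇p at x, so x has a successor.

Definable; □p → ◇p defines it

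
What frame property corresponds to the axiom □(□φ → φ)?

Suppose □(□φ→φ) is valid. Take Rxy and set V(φ)={w : Ryw}. Then at y, □φ holds; since □(□φ→φ) at x, □φ→φ at y, so φ at y, i.e. Ryy.
Conversely, on a frame with shift-reflexivity the schema holds at every world under every valuation.
So the correspondent is shift-reflexivity.

shift-reflexivity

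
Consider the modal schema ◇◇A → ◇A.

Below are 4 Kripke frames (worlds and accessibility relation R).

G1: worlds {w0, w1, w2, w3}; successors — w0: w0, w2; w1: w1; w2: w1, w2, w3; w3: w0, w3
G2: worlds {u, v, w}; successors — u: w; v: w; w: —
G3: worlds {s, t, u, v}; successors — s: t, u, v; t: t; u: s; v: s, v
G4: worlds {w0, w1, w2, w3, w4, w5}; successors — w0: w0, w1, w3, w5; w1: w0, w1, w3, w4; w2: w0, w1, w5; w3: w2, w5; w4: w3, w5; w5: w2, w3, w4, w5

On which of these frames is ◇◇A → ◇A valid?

G2

This is the axiom for transitivity; its first-order frame correspondent is ∀x ∀y ∀z (Rxy ∧ Ryz → Rxz).
G1: fails — Rw3w0 and Rw0w2 but not Rw3w2.
G2: holds.
G3: fails — Rus and Rsv but not Ruv.
G4: fails — Rw1w3 and Rw3w5 but not Rw1w5.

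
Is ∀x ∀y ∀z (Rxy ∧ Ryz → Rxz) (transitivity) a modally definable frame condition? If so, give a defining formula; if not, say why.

Definable; □q → □□q defines it

This is a Sahlqvist condition; the 4 axiom □q → □□q defines it.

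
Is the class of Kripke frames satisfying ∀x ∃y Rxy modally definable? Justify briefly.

The condition is seriality. A defining modal formula is □p → ◇p.
Suppose □p→◇p is valid. At any x set V(p)=W. Then □p at x, so ◇p at x, so x has a successor.

Yes, by □p → ◇p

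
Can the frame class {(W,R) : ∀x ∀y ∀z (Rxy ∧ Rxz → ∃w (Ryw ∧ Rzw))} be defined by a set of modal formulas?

The condition is convergence. A defining modal formula is ◇□r → □◇r.
Suppose ◇□r→□◇r is valid. Take Rxy, Rxz and set V(r)={w : Ryw}. Then □r at y so ◇□r at x, so □◇r at x, so ◇r at z, giving w with Rzw and Ryw.

Yes, by ◇□r → □◇r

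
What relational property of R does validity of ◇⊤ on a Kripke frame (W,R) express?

◇⊤ holds at w iff w has a successor, so frame-validity of ◇⊤ is exactly seriality. Equivalently via □φ → ◇φ:
Suppose □φ→◇φ is valid. At any x set V(φ)=W. Then □φ at x, so ◇φ at x, so x has a successor.

seriality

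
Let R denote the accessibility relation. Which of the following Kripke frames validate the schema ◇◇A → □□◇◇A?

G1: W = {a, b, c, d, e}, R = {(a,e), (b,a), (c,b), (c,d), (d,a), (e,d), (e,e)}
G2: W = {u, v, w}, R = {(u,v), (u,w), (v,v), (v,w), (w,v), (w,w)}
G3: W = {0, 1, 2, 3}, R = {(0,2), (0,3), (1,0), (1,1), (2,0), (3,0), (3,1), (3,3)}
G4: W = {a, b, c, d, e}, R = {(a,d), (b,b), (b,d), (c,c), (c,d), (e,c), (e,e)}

Frame correspondent (Sahlqvist): ∀x ∀y ∀z ((xR²y ∧ xR²z) → ∃w (y = w ∧ zR²w)) — i.e. a generalized confluence (Geach) condition.
G1: fails — aR²d, aR²d but no w with d=w and dR²w.
G2: condition met.
G3: fails — 1R²0, 1R²2 but no w with 0=w and 2R²w.
G4: fails — bR²b, bR²d but no w with b=w and dR²w.
Valid on: G2.

G2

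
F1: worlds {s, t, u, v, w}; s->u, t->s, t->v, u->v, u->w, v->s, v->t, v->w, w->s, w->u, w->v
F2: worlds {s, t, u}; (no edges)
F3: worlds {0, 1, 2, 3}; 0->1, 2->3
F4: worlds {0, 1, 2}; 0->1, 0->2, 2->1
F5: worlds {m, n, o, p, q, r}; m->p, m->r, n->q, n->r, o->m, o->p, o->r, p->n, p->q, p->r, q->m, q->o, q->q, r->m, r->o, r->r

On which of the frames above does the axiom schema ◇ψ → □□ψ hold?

F2, F3

This is the axiom for a generalized confluence (Geach) condition; its first-order frame correspondent is ∀x ∀y ∀z ((xRy ∧ xR²z) → ∃w (y = w ∧ z = w)).
F1: fails — sRu, sR²v but u ≠ v.
F2: condition met.
F3: condition met.
F4: fails — 0R2, 0R²1 but 2 ≠ 1.
F5: fails — mRp, mR²m but p ≠ m.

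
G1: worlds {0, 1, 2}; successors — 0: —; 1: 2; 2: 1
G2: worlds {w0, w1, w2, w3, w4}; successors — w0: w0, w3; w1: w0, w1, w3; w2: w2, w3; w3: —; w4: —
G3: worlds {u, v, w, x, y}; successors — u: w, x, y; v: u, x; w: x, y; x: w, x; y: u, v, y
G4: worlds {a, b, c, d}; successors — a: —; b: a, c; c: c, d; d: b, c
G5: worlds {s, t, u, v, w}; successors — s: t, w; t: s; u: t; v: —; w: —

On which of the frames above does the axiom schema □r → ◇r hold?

G3

Frame correspondent (Sahlqvist): ∀x ∃y Rxy — i.e. seriality.
G1: fails — world 0 has no successor.
G2: fails — world w3 has no successor.
G3: condition met.
G4: fails — world a has no successor.
G5: fails — world v has no successor.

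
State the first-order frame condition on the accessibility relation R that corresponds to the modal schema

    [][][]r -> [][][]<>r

forall x forall z (x R^3 z -> exists w (x R^3 w & zRw))

This is a Sahlqvist (Geach-type) schema ◇^0□^3r → □^3◇^1r.
Minimal-valuation argument: fix x; take any y with xR^0y and any z with xR^3z. Set V(r) to the set of worlds R-reachable from y in exactly 3 steps. Then □^3r holds at y, so the antecedent holds at x; validity forces ◇^1r at z, giving a w with zR^1w and yR^3w.
First-order correspondent: forall x forall z (x R^3 z -> exists w (x R^3 w & zRw)).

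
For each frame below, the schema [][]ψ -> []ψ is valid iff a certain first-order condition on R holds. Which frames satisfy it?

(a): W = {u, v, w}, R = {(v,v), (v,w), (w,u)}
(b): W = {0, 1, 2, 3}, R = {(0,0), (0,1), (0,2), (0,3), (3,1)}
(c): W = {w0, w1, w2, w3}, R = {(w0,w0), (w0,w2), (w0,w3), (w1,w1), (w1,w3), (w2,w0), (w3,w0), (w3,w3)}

(c)

This is the axiom for density; its first-order frame correspondent is forall x forall y (Rxy -> exists z (Rxz & Rzy)).
(a): fails — Rwu but no z with Rwz and Rzu.
(b): fails — R31 but no z with R3z and Rz1.
(c): holds.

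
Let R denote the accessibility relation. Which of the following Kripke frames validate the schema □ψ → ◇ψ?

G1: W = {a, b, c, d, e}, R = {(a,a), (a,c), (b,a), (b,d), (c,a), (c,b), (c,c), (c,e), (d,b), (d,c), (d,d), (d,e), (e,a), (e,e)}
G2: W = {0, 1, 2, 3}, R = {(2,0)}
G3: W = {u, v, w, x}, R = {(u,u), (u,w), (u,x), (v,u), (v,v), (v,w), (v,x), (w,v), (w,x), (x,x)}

G1, G3

This is the axiom for seriality; its first-order frame correspondent is ∀x ∃y Rxy.
G1: satisfies the condition.
G2: fails — world 0 has no successor.
G3: satisfies the condition.
Valid on: G1, G3.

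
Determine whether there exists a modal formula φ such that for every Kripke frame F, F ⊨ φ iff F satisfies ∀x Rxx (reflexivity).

Yes — defined by □p → p

Yes: it is reflexivity, defined by the T schema □p → p.
Suppose □p→p is valid. At any x set V(p)={w : Rxw}. Then □p holds at x, so p holds at x, i.e. Rxx.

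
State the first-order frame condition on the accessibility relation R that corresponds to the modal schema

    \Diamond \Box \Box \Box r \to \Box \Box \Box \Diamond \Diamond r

This is a Sahlqvist (Geach-type) schema ◇^1□^3r → □^3◇^2r.
Minimal-valuation argument: fix x; take any y with xR^1y and any z with xR^3z. Set V(r) to the set of worlds R-reachable from y in exactly 3 steps. Then □^3r holds at y, so the antecedent holds at x; validity forces ◇^2r at z, giving a w with zR^2w and yR^3w.
First-order correspondent: \forall x \forall y \forall z ((xRy \wedge x R^3 z) \to \exists w (y R^3 w \wedge z R^2 w)).

\forall x \forall y \forall z ((xRy \wedge x R^3 z) \to \exists w (y R^3 w \wedge z R^2 w))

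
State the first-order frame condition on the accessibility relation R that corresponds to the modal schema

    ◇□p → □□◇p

This is a Sahlqvist (Geach-type) schema ◇^1□^1p → □^2◇^1p.
Minimal-valuation argument: fix x; take any y with xR^1y and any z with xR^2z. Set V(p) to the set of worlds R-reachable from y in exactly 1 step. Then □^1p holds at y, so the antecedent holds at x; validity forces ◇^1p at z, giving a w with zR^1w and yR^1w.
First-order correspondent: ∀x ∀y ∀z ((xRy ∧ xR²z) → ∃w (yRw ∧ zRw)).

∀x ∀y ∀z ((xRy ∧ xR²z) → ∃w (yRw ∧ zRw))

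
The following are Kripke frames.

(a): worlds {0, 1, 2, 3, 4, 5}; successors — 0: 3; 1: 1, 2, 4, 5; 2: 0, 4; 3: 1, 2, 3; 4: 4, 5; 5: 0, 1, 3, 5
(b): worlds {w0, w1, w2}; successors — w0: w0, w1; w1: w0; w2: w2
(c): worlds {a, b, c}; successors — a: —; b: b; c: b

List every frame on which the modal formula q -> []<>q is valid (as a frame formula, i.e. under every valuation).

(b)

Frame correspondent (Sahlqvist): forall x forall y (Rxy -> Ryx) — i.e. symmetry.
(a): fails — R32 but not R23.
(b): condition met.
(c): fails — Rcb but not Rbc.
Valid on: (b).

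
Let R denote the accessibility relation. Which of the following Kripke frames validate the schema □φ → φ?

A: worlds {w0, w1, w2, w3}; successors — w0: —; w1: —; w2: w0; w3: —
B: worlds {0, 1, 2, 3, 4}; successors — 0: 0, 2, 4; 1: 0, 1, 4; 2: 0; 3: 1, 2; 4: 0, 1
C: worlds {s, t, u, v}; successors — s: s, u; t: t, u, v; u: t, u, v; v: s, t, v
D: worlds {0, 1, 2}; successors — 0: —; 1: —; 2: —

Frame correspondent (Sahlqvist): ∀x Rxx — i.e. reflexivity.
A: fails — world w0 does not see itself.
B: fails — world 2 does not see itself.
C: satisfies the condition.
D: fails — world 0 does not see itself.

C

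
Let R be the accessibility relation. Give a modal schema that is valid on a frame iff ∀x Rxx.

□ψ → ψ

This is reflexivity; the standard corresponding axiom is T: □ψ → ψ.
Suppose □ψ→ψ is valid. At any x set V(ψ)={w : Rxw}. Then □ψ holds at x, so ψ holds at x, i.e. Rxx.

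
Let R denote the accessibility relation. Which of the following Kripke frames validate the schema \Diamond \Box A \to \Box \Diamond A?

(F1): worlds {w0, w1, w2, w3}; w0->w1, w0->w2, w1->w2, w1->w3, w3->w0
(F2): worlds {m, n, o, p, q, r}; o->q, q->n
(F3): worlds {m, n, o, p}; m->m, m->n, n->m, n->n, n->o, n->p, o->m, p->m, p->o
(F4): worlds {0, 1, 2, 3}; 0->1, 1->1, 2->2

(F3), (F4)

Frame correspondent (Sahlqvist): \forall x \forall y \forall z (Rxy \wedge Rxz \to \exists w (Ryw \wedge Rzw)) — i.e. convergence.
(F1): fails — Rw0w1 and Rw0w2 but w1 and w2 have no common successor.
(F2): fails — Rqn and Rqn but n and n have no common successor.
(F3): holds.
(F4): holds.
Valid on: (F3), (F4).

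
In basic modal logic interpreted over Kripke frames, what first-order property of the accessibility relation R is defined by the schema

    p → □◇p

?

Suppose p→□◇p is valid. Take Rxy and set V(p)={x}. Then p at x, so □◇p at x, so ◇p at y, so some z with Ryz has p; z=x, i.e. Ryx.
The converse is a direct semantic check.
So the correspondent is symmetry.

symmetry: ∀x ∀y (Rxy → Ryx)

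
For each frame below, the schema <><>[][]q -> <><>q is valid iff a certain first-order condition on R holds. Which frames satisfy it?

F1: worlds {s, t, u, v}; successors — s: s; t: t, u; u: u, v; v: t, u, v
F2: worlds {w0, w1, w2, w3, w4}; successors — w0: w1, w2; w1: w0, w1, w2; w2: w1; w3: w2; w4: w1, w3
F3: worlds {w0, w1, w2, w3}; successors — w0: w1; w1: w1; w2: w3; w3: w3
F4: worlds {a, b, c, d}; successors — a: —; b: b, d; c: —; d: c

F1, F2, F3

Frame correspondent (Sahlqvist): forall x forall y (x R^2 y -> exists w (y R^2 w & x R^2 w)) — i.e. a generalized confluence (Geach) condition.
F1: satisfies the condition.
F2: satisfies the condition.
F3: satisfies the condition.
F4: fails — bR²c but no w with cR²w and bR²w.
Valid on: F1, F2, F3.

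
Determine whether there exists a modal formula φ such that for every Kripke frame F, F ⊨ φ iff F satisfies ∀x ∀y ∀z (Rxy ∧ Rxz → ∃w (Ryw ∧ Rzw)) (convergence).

Yes, by ◇□p → □◇p

Yes: it is convergence, defined by the .2 schema ◇□p → □◇p.
Suppose ◇□p→□◇p is valid. Take Rxy, Rxz and set V(p)={w : Ryw}. Then □p at y so ◇□p at x, so □◇p at x, so ◇p at z, giving w with Rzw and Ryw.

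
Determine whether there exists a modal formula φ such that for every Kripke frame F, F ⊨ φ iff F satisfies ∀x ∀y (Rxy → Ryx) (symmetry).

Yes: it is symmetry, defined by the B schema p → □◇p.
Suppose p→□◇p is valid. Take Rxy and set V(p)={x}. Then p at x, so □◇p at x, so ◇p at y, so some z with Ryz has p; z=x, i.e. Ryx.

Yes — defined by p → □◇p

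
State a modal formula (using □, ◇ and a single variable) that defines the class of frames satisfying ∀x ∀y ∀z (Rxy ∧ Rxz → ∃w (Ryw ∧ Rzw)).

A defining formula is ◇□p → □◇p (the .2 axiom).

◇□p → □◇p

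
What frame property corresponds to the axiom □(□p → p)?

shift-reflexivity: ∀x ∀y (Rxy → Ryy)

Suppose □(□p→p) is valid. Take Rxy and set V(p)={w : Ryw}. Then at y, □p holds; since □(□p→p) at x, □p→p at y, so p at y, i.e. Ryy.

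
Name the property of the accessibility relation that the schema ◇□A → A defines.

This is a form of the B axiom.
Its frame correspondent is symmetry — ∀x ∀y (Rxy → Ryx).

symmetry: ∀x ∀y (Rxy → Ryx)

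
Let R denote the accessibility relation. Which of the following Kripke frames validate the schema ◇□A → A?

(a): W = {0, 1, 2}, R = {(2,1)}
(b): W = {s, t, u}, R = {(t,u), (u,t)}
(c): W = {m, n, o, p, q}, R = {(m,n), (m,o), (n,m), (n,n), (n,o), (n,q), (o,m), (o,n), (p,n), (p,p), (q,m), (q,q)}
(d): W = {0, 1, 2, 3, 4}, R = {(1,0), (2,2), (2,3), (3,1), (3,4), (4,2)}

Frame correspondent (Sahlqvist): ∀x ∀y (Rxy → Ryx) — i.e. symmetry.
(a): fails — R21 but not R12.
(b): condition met.
(c): fails — Rpn but not Rnp.
(d): fails — R10 but not R01.
Valid on: (b).

(b)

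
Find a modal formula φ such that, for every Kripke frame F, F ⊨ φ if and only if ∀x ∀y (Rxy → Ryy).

A defining formula is □(□p → p) (the T□ axiom).
Suppose □(□p→p) is valid. Take Rxy and set V(p)={w : Ryw}. Then at y, □p holds; since □(□p→p) at x, □p→p at y, so p at y, i.e. Ryy.

□(□p → p)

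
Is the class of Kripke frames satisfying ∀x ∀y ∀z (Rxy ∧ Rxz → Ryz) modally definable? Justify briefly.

The condition is the Euclidean property. A defining modal formula is ◇p → □◇p.
Suppose ◇p→□◇p is valid. Take Rxy, Rxz and set V(p)={y}. Then ◇p at x, so □◇p at x, so ◇p at z, so some w with Rzw has p; w=y, i.e. Rzy. By symmetry of the argument, Ryz.

Definable; ◇p → □◇p defines it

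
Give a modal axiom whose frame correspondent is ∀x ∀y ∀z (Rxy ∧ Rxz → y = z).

◇s → □s

A defining formula is ◇s → □s (the CD axiom).
Suppose ◇s→□s is valid. Take Rxy, Rxz and set V(s)={y}. Then ◇s at x, so □s at x, so s at z, i.e. z=y.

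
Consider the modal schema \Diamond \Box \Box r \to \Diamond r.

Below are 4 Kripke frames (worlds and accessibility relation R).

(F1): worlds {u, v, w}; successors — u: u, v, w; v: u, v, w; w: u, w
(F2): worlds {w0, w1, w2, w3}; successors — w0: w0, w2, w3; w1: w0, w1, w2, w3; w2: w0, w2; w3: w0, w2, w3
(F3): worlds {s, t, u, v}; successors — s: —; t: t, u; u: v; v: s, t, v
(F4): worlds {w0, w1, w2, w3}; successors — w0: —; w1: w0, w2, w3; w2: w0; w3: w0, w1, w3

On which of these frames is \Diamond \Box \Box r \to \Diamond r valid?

(F1), (F2)

This is the axiom for a generalized confluence (Geach) condition; its first-order frame correspondent is \forall x \forall y (xRy \to \exists w (y R^2 w \wedge xRw)).
(F1): ✓.
(F2): ✓.
(F3): fails — vRs but no w with sR²w and vRw.
(F4): fails — w1Rw0 but no w with w0R²w and w1Rw.
Valid on: (F1), (F2).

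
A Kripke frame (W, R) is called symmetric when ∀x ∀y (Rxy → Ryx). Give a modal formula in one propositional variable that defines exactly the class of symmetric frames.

This is symmetry; the standard corresponding axiom is B: r → □◇r.
Suppose r→□◇r is valid. Take Rxy and set V(r)={x}. Then r at x, so □◇r at x, so ◇r at y, so some z with Ryz has r; z=x, i.e. Ryx.

r → □◇r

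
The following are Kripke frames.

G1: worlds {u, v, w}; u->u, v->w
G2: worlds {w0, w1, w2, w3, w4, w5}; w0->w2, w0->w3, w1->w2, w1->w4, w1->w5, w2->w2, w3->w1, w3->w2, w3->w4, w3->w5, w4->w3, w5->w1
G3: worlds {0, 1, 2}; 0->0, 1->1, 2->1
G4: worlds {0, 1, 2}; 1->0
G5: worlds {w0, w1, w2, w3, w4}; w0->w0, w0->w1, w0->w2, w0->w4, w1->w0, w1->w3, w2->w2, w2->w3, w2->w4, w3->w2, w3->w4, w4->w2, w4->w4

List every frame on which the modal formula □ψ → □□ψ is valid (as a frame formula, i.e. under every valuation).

G1, G3, G4

This is the axiom for transitivity; its first-order frame correspondent is ∀x ∀y ∀z (Rxy ∧ Ryz → Rxz).
G1: ✓.
G2: fails — Rw1w5 and Rw5w1 but not Rw1w1.
G3: ✓.
G4: ✓.
G5: fails — Rw1w0 and Rw0w4 but not Rw1w4.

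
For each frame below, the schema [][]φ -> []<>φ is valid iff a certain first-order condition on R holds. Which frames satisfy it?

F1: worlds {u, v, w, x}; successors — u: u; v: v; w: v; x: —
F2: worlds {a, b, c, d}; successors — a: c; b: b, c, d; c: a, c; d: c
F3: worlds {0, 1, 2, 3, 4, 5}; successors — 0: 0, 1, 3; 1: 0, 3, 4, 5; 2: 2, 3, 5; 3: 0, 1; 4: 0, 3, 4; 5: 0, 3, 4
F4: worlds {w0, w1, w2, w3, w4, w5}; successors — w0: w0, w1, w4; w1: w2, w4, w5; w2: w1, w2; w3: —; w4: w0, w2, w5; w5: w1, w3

The schema corresponds to a generalized confluence (Geach) condition: forall x forall z (xRz -> exists w (x R^2 w & zRw)).
F1: satisfies the condition.
F2: satisfies the condition.
F3: satisfies the condition.
F4: fails — w5Rw3 but no w with w5R²w and w3Rw.

F1, F2, F3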